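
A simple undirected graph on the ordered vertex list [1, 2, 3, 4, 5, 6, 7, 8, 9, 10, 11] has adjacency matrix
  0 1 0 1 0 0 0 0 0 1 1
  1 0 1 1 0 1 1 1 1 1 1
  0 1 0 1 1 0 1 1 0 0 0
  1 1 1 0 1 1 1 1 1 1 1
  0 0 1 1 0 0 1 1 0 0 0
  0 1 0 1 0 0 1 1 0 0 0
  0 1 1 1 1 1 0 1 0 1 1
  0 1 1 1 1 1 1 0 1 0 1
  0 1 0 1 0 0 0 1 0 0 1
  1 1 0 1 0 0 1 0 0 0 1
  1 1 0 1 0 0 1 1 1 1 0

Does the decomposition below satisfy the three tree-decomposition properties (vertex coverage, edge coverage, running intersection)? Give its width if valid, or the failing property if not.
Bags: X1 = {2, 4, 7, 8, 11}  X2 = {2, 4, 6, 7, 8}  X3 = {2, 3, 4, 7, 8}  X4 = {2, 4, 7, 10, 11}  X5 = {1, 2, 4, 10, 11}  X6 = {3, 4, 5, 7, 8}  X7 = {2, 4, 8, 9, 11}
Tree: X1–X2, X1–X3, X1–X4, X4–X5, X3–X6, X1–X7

Vertex coverage: the bags together contain {1, 2, 3, 4, 5, 6, 7, 8, 9, 10, 11}, the full vertex set. Edge coverage: each edge of G has both endpoints in at least one bag. Running intersection: for every vertex, the bags containing it form a connected subtree. All three properties hold, so this is a valid tree decomposition of width max|bag| − 1 = 4, and hence tw(G) ≤ 4.

Yes; width 4.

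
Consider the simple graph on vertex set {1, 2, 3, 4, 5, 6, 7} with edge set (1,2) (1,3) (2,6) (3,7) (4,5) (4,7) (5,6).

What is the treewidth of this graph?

2

A width-2 tree decomposition is:
Bags: B1 = {1, 2, 3}  B2 = {2, 3, 7}  B3 = {2, 4, 7}  B4 = {2, 4, 5}  B5 = {2, 5, 6}
Tree: B1–B2, B2–B3, B3–B4, B4–B5
Each bag holds 3 vertices, so the decomposition has width 2, which upper-bounds the treewidth. Since 2–1–3–7–4–5–6–2 is a cycle in G, G is not acyclic. Forests are exactly the graphs of treewidth ≤ 1, so tw(G) ≥ 2. Therefore the treewidth is 2.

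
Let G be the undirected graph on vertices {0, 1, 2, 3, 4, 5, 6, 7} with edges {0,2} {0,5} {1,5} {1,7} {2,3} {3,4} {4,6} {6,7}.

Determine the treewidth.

2

A width-2 tree decomposition is:
Bags: B1 = {1, 5, 7}  B2 = {5, 6, 7}  B3 = {4, 5, 6}  B4 = {3, 4, 5}  B5 = {2, 3, 5}  B6 = {0, 2, 5}
Tree: B1–B2, B2–B3, B3–B4, B4–B5, B5–B6
Each bag holds 3 vertices, so the decomposition has width 2, which upper-bounds the treewidth. For the lower bound, G contains the cycle 5–1–7–6–4–3–2–0–5, so G is not a forest; only forests have treewidth ≤ 1, hence tw(G) ≥ 2. Combining the bounds, tw(G) = 2.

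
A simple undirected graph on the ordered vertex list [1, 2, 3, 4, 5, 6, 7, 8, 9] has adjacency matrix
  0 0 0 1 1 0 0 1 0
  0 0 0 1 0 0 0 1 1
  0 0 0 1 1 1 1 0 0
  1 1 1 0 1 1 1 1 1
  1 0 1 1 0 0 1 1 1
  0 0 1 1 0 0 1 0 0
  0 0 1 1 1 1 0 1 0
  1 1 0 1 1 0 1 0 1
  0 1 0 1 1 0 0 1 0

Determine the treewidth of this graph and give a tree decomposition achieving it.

Every bag has size at most 4, so the width is 4 − 1 = 3 and tw(G) ≤ 3. On the other hand G contains the 4-clique {2, 4, 8, 9}. A clique must lie in a single bag of any decomposition, so no decomposition can have width below 3. Hence tw(G) = 3 exactly.

Treewidth 3.
Bags: B1 = {1, 4, 5, 8}  B2 = {4, 5, 7, 8}  B3 = {3, 4, 5, 7}  B4 = {4, 5, 8, 9}  B5 = {2, 4, 8, 9}  B6 = {3, 4, 6, 7}
Tree: B1–B2, B2–B3, B2–B4, B4–B5, B3–B6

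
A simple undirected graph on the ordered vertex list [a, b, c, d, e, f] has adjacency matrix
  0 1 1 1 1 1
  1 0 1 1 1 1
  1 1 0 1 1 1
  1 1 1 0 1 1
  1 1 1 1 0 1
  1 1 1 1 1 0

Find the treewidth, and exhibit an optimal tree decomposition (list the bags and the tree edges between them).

A single bag containing all 6 vertices is trivially a valid decomposition of width 5. Conversely, {a, b, c, d, e, f} is a clique of size 6, and the vertices of any clique must share a bag in every tree decomposition; so some bag has ≥ 6 vertices and tw(G) ≥ 5. Combining the bounds, tw(G) = 5.

Treewidth 5.
One optimal decomposition is:
Bags: B1 = {a, b, c, d, e, f}
Tree: (single bag)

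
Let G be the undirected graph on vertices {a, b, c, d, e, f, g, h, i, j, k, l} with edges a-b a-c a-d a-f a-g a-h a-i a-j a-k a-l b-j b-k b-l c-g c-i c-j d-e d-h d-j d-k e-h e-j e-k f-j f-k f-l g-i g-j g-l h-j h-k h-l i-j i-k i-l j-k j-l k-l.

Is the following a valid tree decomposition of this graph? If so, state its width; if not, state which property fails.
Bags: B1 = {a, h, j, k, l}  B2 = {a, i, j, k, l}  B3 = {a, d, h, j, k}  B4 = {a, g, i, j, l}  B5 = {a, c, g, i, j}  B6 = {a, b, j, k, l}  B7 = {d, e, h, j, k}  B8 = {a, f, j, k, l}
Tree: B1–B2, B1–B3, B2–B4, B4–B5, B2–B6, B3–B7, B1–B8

Yes; width 4.

Every vertex of G appears in some bag (union = {a, b, c, d, e, f, g, h, i, j, k, l}); every edge is covered by a bag; and for each vertex v the set of bags containing v is connected in the bag tree. The decomposition is therefore valid. The largest bag has 5 vertices, so the width is 4.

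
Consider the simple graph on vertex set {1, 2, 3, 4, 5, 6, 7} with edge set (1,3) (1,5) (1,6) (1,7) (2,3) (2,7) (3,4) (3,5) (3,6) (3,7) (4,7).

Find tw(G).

A width-2 tree decomposition is:
Bags: B1 = {3, 4, 7}  B2 = {1, 3, 7}  B3 = {1, 3, 5}  B4 = {2, 3, 7}  B5 = {1, 3, 6}
Tree: B1–B2, B2–B3, B2–B4, B3–B5
Each bag holds 3 vertices, so the decomposition has width 2, which upper-bounds the treewidth. On the other hand G contains the 3-clique {1, 3, 5}. A clique must lie in a single bag of any decomposition, so no decomposition can have width below 2. Combining the bounds, tw(G) = 2.

2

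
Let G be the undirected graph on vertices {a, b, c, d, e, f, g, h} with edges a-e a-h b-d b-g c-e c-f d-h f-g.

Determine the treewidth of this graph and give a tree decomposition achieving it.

Treewidth 2.
Bags: B1 = {a, c, e}  B2 = {a, c, h}  B3 = {c, d, h}  B4 = {b, c, d}  B5 = {b, c, g}  B6 = {c, f, g}
Tree: B1–B2, B2–B3, B3–B4, B4–B5, B5–B6

Every bag has size at most 3, so the width is 3 − 1 = 2 and tw(G) ≤ 2. Since c–e–a–h–d–b–g–f–c is a cycle in G, G is not acyclic. Forests are exactly the graphs of treewidth ≤ 1, so tw(G) ≥ 2. Combining the bounds, tw(G) = 2.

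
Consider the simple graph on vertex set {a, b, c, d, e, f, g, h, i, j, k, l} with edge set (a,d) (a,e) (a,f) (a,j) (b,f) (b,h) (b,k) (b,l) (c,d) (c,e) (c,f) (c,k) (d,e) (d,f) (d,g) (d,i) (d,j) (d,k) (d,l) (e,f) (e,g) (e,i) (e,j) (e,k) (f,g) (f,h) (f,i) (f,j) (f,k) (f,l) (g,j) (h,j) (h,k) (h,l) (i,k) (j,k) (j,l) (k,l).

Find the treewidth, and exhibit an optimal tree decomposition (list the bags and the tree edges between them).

Treewidth 4.
Bags: B1 = {d, e, f, j, k}  B2 = {c, d, e, f, k}  B3 = {a, d, e, f, j}  B4 = {d, f, j, k, l}  B5 = {f, h, j, k, l}  B6 = {d, e, f, i, k}  B7 = {d, e, f, g, j}  B8 = {b, f, h, k, l}
Tree: B1–B2, B1–B3, B1–B4, B4–B5, B1–B6, B3–B7, B5–B8

Every bag has size at most 5, so the width is 5 − 1 = 4 and tw(G) ≤ 4. For the lower bound, the 5 vertices {d, e, f, g, j} are pairwise adjacent, and any tree decomposition puts a clique entirely inside one bag — forcing width ≥ 4. Therefore the treewidth is 4.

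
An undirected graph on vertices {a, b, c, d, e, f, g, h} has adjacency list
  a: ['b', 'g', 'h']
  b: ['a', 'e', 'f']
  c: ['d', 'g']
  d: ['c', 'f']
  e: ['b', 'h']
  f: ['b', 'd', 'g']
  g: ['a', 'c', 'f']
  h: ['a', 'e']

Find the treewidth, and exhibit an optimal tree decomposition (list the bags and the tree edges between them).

Treewidth 2.
Bags: B1 = {b, e, h}  B2 = {a, b, h}  B3 = {a, b, f}  B4 = {a, f, g}  B5 = {d, f, g}  B6 = {c, d, g}
Tree: B1–B2, B2–B3, B3–B4, B4–B5, B5–B6

The largest bag has 3 vertices, giving width 2; this decomposition certifies tw(G) ≤ 2. Since e–h–a–b–e is a cycle in G, G is not acyclic. Forests are exactly the graphs of treewidth ≤ 1, so tw(G) ≥ 2. The upper and lower bounds meet at 2, so that is the treewidth.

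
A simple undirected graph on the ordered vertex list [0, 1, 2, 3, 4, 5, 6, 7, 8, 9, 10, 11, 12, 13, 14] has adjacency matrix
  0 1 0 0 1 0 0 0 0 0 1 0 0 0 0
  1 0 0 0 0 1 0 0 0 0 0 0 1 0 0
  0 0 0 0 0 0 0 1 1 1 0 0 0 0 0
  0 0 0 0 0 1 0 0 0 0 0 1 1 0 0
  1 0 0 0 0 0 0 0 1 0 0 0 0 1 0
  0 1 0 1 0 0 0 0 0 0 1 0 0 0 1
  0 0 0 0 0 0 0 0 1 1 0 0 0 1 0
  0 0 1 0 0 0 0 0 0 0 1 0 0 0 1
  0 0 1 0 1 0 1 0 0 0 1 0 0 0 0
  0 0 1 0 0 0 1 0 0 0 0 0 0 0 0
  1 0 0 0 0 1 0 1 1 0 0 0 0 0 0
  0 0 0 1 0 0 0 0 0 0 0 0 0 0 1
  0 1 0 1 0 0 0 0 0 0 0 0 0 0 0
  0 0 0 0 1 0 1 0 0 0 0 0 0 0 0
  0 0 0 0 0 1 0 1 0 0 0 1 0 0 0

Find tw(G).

3

A width-3 tree decomposition is:
Bags: B1 = {2, 6, 9, 13}  B2 = {2, 6, 8, 13}  B3 = {2, 4, 8, 13}  B4 = {2, 4, 7, 8}  B5 = {4, 7, 8, 10}  B6 = {0, 4, 7, 10}  B7 = {0, 7, 10, 14}  B8 = {0, 5, 10, 14}  B9 = {0, 1, 5, 14}  B10 = {1, 5, 11, 14}  B11 = {1, 3, 5, 11}  B12 = {1, 3, 11, 12}
Tree: B1–B2, B2–B3, B3–B4, B4–B5, B5–B6, B6–B7, B7–B8, B8–B9, B9–B10, B10–B11, B11–B12
The largest bag has 4 vertices, giving width 3; this decomposition certifies tw(G) ≤ 3. For the lower bound: the 4 vertex sets {6,9,13}, {2}, {8}, {0,4,7,10} are disjoint, each induces a connected subgraph, and every pair is joined by at least one edge of G. Contracting each set to a single vertex therefore yields K_{4} as a minor, and since treewidth is minor-monotone, tw(G) ≥ tw(K_{4}) = 3. Hence tw(G) = 3 exactly.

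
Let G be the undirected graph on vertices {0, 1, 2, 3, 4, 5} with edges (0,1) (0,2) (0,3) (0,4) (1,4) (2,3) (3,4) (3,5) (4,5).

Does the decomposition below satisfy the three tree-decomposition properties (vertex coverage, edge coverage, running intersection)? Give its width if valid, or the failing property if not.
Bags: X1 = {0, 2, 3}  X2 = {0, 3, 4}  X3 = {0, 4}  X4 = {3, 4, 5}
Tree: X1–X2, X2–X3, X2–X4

No — vertex 1 appears in no bag.

A tree decomposition must satisfy three properties: every vertex lies in some bag; for every edge, both endpoints lie together in some bag; and for every vertex, the bags containing it form a connected subtree. Here vertex 1 appears in no bag, so the decomposition is invalid.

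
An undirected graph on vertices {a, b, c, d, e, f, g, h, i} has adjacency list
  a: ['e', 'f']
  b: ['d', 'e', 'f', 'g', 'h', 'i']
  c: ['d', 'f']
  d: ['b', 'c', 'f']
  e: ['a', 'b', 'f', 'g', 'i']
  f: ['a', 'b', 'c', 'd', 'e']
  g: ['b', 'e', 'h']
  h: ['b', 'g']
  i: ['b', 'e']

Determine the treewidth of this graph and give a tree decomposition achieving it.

Treewidth 2.
One optimal decomposition is:
Bags: B1 = {b, e, f}  B2 = {b, d, f}  B3 = {b, e, g}  B4 = {a, e, f}  B5 = {b, g, h}  B6 = {c, d, f}  B7 = {b, e, i}
Tree: B1–B2, B1–B3, B1–B4, B3–B5, B2–B6, B3–B7

The largest bag has 3 vertices, giving width 2; this decomposition certifies tw(G) ≤ 2. Conversely, {c, d, f} is a clique of size 3, and the vertices of any clique must share a bag in every tree decomposition; so some bag has ≥ 3 vertices and tw(G) ≥ 2. The upper and lower bounds meet at 2, so that is the treewidth.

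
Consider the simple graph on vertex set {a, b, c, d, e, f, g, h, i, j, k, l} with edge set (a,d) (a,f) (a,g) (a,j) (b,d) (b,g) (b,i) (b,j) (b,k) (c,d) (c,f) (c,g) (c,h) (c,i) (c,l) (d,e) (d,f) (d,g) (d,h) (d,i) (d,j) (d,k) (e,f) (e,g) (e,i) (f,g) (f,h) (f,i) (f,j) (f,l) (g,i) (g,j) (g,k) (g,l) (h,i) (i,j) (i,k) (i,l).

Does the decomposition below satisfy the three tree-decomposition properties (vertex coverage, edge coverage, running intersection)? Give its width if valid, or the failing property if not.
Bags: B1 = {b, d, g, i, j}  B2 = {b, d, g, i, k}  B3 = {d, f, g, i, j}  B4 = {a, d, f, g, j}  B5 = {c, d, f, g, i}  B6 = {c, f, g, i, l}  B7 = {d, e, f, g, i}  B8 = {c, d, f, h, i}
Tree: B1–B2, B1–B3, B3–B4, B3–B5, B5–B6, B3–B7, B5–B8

Yes; width 4.

Checking the three conditions: (i) the bags cover all of {a, b, c, d, e, f, g, h, i, j, k, l}; (ii) for each edge, some bag contains both endpoints; (iii) the bags containing any fixed vertex form a subtree. All hold, so the decomposition is valid with width 5 − 1 = 4.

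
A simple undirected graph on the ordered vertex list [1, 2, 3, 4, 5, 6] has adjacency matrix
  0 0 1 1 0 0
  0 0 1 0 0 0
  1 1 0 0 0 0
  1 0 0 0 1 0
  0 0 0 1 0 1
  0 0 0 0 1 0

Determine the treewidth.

A width-1 tree decomposition is:
Bags: B1 = {5, 6}  B2 = {4, 5}  B3 = {1, 4}  B4 = {1, 3}  B5 = {2, 3}
Tree: B1–B2, B2–B3, B3–B4, B4–B5
Each bag holds 2 vertices, so the decomposition has width 1, which upper-bounds the treewidth. Since G has at least one edge (e.g. 6–5), it is not an edgeless graph, so tw(G) ≥ 1. Combining the bounds, tw(G) = 1.

1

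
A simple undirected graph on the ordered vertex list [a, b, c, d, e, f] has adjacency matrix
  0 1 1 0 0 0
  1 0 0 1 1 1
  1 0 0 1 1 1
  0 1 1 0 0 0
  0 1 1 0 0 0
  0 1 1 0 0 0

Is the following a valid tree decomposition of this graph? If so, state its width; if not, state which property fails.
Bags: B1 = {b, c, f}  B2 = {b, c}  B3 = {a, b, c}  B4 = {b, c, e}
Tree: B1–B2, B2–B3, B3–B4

No — vertex d appears in no bag.

A tree decomposition must satisfy three properties: every vertex lies in some bag; for every edge, both endpoints lie together in some bag; and for every vertex, the bags containing it form a connected subtree. Here vertex d appears in no bag, so the decomposition is invalid.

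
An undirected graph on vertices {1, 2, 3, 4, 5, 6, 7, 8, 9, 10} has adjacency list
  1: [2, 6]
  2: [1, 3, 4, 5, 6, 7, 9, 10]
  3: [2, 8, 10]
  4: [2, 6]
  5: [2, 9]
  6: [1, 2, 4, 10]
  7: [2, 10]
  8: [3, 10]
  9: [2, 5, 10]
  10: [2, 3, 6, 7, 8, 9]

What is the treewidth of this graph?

2

A width-2 tree decomposition is:
Bags: B1 = {2, 9, 10}  B2 = {2, 6, 10}  B3 = {2, 3, 10}  B4 = {3, 8, 10}  B5 = {2, 4, 6}  B6 = {2, 5, 9}  B7 = {1, 2, 6}  B8 = {2, 7, 10}
Tree: B1–B2, B2–B3, B3–B4, B2–B5, B1–B6, B2–B7, B3–B8
The largest bag has 3 vertices, giving width 2; this decomposition certifies tw(G) ≤ 2. On the other hand G contains the 3-clique {3, 8, 10}. A clique must lie in a single bag of any decomposition, so no decomposition can have width below 2. The upper and lower bounds meet at 2, so that is the treewidth.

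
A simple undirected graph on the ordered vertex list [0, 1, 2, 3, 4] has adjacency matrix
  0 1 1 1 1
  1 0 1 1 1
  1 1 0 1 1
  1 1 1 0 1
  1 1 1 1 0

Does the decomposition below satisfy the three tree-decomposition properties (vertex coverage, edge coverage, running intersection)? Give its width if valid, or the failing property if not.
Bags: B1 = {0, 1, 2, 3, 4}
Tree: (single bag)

Yes; width 4.

Every vertex of G appears in some bag (union = {0, 1, 2, 3, 4}); every edge is covered by a bag; and for each vertex v the set of bags containing v is connected in the bag tree. The decomposition is therefore valid. The largest bag has 5 vertices, so the width is 4.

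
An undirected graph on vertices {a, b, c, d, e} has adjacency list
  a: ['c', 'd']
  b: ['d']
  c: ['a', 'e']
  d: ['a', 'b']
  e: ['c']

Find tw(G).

A width-1 tree decomposition is:
Bags: B1 = {c, e}  B2 = {a, c}  B3 = {a, d}  B4 = {b, d}
Tree: B1–B2, B2–B3, B3–B4
Each bag holds 2 vertices, so the decomposition has width 1, which upper-bounds the treewidth. Any graph with an edge has treewidth ≥ 1, and G has the edge e–c. Combining the bounds, tw(G) = 1.

1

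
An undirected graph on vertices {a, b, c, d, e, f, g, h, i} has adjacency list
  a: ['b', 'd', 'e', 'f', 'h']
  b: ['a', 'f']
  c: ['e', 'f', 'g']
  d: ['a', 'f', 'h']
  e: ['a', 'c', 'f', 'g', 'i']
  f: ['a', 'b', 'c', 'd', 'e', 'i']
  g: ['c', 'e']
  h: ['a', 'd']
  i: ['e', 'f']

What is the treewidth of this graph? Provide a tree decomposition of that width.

Each bag holds 3 vertices, so the decomposition has width 2, which upper-bounds the treewidth. Conversely, {c, e, g} is a clique of size 3, and the vertices of any clique must share a bag in every tree decomposition; so some bag has ≥ 3 vertices and tw(G) ≥ 2. The upper and lower bounds meet at 2, so that is the treewidth.

Treewidth 2.
One optimal decomposition is:
Bags: B1 = {c, e, f}  B2 = {e, f, i}  B3 = {a, e, f}  B4 = {a, d, f}  B5 = {c, e, g}  B6 = {a, d, h}  B7 = {a, b, f}
Tree: B1–B2, B1–B3, B3–B4, B1–B5, B4–B6, B3–B7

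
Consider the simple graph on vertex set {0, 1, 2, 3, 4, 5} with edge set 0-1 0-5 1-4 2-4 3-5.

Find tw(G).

A width-1 tree decomposition is:
Bags: B1 = {3, 5}  B2 = {0, 5}  B3 = {0, 1}  B4 = {1, 4}  B5 = {2, 4}
Tree: B1–B2, B2–B3, B3–B4, B4–B5
Each bag holds 2 vertices, so the decomposition has width 1, which upper-bounds the treewidth. Any graph with an edge has treewidth ≥ 1, and G has the edge 3–5. Hence tw(G) = 1 exactly.

1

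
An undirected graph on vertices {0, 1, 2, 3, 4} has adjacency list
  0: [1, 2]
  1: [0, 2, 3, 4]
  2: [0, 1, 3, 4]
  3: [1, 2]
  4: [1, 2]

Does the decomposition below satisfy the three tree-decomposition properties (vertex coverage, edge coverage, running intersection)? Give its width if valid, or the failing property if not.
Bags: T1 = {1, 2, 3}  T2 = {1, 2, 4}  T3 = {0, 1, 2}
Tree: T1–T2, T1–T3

Yes; width 2.

Every vertex of G appears in some bag (union = {0, 1, 2, 3, 4}); every edge is covered by a bag; and for each vertex v the set of bags containing v is connected in the bag tree. The decomposition is therefore valid. The largest bag has 3 vertices, so the width is 2.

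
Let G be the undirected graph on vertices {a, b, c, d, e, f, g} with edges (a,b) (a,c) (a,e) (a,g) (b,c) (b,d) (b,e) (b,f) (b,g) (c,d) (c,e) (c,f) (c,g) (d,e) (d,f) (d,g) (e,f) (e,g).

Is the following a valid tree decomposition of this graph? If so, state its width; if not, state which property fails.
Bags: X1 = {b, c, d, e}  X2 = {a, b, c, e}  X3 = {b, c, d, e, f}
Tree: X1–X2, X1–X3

No — vertex g appears in no bag.

A tree decomposition must satisfy three properties: every vertex lies in some bag; for every edge, both endpoints lie together in some bag; and for every vertex, the bags containing it form a connected subtree. Here vertex g appears in no bag, so the decomposition is invalid.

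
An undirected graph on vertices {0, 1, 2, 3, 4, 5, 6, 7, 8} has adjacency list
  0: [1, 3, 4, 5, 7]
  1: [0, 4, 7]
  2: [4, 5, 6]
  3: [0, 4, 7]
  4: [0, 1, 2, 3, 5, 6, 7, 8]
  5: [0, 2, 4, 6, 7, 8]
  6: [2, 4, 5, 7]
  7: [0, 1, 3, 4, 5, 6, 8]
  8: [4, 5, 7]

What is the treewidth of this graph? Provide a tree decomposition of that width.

Treewidth 3.
Bags: B1 = {4, 5, 6, 7}  B2 = {0, 4, 5, 7}  B3 = {0, 3, 4, 7}  B4 = {2, 4, 5, 6}  B5 = {4, 5, 7, 8}  B6 = {0, 1, 4, 7}
Tree: B1–B2, B2–B3, B1–B4, B2–B5, B2–B6

Each bag holds 4 vertices, so the decomposition has width 3, which upper-bounds the treewidth. For the lower bound, the 4 vertices {2, 4, 5, 6} are pairwise adjacent, and any tree decomposition puts a clique entirely inside one bag — forcing width ≥ 3. Therefore the treewidth is 3.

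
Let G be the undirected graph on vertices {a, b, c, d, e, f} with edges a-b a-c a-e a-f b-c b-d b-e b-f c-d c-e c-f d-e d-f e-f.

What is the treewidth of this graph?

A width-4 tree decomposition is:
Bags: B1 = {a, b, c, e, f}  B2 = {b, c, d, e, f}
Tree: B1–B2
Each bag holds 5 vertices, so the decomposition has width 4, which upper-bounds the treewidth. On the other hand G contains the 5-clique {b, c, d, e, f}. A clique must lie in a single bag of any decomposition, so no decomposition can have width below 4. The upper and lower bounds meet at 4, so that is the treewidth.

4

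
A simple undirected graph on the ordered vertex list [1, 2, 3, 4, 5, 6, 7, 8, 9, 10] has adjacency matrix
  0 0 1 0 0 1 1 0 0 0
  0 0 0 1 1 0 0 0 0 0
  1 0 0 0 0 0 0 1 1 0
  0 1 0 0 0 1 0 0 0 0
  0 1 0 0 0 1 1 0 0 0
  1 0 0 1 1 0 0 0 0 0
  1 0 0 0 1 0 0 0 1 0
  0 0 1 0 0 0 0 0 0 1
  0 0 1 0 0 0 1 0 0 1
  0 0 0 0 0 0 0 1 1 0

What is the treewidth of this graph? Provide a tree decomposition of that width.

Every bag has size at most 3, so the width is 3 − 1 = 2 and tw(G) ≤ 2. The edges 8–10–9–3–8 form a cycle, so G is not a tree and its treewidth is at least 2. Hence tw(G) = 2 exactly.

Treewidth 2.
Bags: B1 = {3, 8, 10}  B2 = {3, 9, 10}  B3 = {1, 3, 9}  B4 = {1, 7, 9}  B5 = {1, 6, 7}  B6 = {5, 6, 7}  B7 = {4, 5, 6}  B8 = {2, 4, 5}
Tree: B1–B2, B2–B3, B3–B4, B4–B5, B5–B6, B6–B7, B7–B8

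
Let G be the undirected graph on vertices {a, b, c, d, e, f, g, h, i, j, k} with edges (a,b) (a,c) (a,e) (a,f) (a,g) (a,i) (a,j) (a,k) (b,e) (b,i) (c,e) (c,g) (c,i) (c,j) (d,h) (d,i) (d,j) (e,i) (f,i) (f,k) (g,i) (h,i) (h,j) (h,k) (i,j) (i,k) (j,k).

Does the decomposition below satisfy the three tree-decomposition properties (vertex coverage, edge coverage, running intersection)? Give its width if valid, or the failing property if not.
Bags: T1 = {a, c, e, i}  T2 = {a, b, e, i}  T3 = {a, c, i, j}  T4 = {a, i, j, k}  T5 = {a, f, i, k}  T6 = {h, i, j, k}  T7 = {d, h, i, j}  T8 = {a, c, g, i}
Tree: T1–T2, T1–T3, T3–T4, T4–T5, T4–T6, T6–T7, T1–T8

Yes; width 3.

Every vertex of G appears in some bag (union = {a, b, c, d, e, f, g, h, i, j, k}); every edge is covered by a bag; and for each vertex v the set of bags containing v is connected in the bag tree. The decomposition is therefore valid. The largest bag has 4 vertices, so the width is 3.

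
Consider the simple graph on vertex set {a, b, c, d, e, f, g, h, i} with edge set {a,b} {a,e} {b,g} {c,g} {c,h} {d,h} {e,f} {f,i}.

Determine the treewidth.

1

A width-1 tree decomposition is:
Bags: B1 = {d, h}  B2 = {c, h}  B3 = {c, g}  B4 = {b, g}  B5 = {a, b}  B6 = {a, e}  B7 = {e, f}  B8 = {f, i}
Tree: B1–B2, B2–B3, B3–B4, B4–B5, B5–B6, B6–B7, B7–B8
Each bag holds 2 vertices, so the decomposition has width 1, which upper-bounds the treewidth. Since G has at least one edge (e.g. d–h), it is not an edgeless graph, so tw(G) ≥ 1. Combining the bounds, tw(G) = 1.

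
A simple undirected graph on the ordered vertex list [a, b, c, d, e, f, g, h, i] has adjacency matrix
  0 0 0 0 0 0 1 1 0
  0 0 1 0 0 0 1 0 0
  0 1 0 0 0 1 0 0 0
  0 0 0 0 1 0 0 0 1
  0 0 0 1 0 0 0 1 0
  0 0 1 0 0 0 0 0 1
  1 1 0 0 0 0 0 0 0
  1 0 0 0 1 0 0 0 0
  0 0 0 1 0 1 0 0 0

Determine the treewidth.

2

A width-2 tree decomposition is:
Bags: B1 = {c, f, i}  B2 = {b, c, i}  B3 = {b, g, i}  B4 = {a, g, i}  B5 = {a, h, i}  B6 = {e, h, i}  B7 = {d, e, i}
Tree: B1–B2, B2–B3, B3–B4, B4–B5, B5–B6, B6–B7
Every bag has size at most 3, so the width is 3 − 1 = 2 and tw(G) ≤ 2. For the lower bound, G contains the cycle i–f–c–b–g–a–h–e–d–i, so G is not a forest; only forests have treewidth ≤ 1, hence tw(G) ≥ 2. Combining the bounds, tw(G) = 2.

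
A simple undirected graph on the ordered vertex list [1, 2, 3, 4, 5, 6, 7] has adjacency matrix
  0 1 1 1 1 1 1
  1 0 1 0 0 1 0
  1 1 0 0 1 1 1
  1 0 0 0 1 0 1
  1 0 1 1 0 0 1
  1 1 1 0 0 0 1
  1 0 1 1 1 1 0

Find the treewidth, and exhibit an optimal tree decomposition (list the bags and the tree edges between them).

Treewidth 3.
Bags: B1 = {1, 4, 5, 7}  B2 = {1, 3, 5, 7}  B3 = {1, 3, 6, 7}  B4 = {1, 2, 3, 6}
Tree: B1–B2, B2–B3, B3–B4

Every bag has size at most 4, so the width is 4 − 1 = 3 and tw(G) ≤ 3. For the lower bound, the 4 vertices {1, 3, 5, 7} are pairwise adjacent, and any tree decomposition puts a clique entirely inside one bag — forcing width ≥ 3. Hence tw(G) = 3 exactly.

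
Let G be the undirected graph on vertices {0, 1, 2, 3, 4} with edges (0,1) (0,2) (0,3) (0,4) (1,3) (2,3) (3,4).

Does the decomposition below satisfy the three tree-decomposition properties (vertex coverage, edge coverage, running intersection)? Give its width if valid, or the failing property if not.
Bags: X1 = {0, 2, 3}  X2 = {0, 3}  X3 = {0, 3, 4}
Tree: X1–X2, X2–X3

A tree decomposition must satisfy three properties: every vertex lies in some bag; for every edge, both endpoints lie together in some bag; and for every vertex, the bags containing it form a connected subtree. Here vertex 1 appears in no bag, so the decomposition is invalid.

No — vertex 1 appears in no bag.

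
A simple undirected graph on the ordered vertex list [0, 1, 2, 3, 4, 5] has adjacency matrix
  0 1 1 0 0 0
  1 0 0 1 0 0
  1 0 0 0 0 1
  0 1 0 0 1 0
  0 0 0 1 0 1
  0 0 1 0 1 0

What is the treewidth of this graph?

A width-2 tree decomposition is:
Bags: B1 = {3, 4, 5}  B2 = {1, 3, 5}  B3 = {0, 1, 5}  B4 = {0, 2, 5}
Tree: B1–B2, B2–B3, B3–B4
The largest bag has 3 vertices, giving width 2; this decomposition certifies tw(G) ≤ 2. Since 5–4–3–1–0–2–5 is a cycle in G, G is not acyclic. Forests are exactly the graphs of treewidth ≤ 1, so tw(G) ≥ 2. Hence tw(G) = 2 exactly.

2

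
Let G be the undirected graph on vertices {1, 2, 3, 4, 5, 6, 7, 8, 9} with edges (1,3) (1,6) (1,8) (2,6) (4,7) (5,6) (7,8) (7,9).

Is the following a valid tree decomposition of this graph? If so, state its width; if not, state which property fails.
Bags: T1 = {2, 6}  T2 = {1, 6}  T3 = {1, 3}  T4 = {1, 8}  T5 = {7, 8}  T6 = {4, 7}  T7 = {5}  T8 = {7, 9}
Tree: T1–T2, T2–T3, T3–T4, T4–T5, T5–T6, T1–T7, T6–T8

No — edge (6,5) lies in no bag.

A tree decomposition must satisfy three properties: every vertex lies in some bag; for every edge, both endpoints lie together in some bag; and for every vertex, the bags containing it form a connected subtree. Here edge (6,5) lies in no bag, so the decomposition is invalid.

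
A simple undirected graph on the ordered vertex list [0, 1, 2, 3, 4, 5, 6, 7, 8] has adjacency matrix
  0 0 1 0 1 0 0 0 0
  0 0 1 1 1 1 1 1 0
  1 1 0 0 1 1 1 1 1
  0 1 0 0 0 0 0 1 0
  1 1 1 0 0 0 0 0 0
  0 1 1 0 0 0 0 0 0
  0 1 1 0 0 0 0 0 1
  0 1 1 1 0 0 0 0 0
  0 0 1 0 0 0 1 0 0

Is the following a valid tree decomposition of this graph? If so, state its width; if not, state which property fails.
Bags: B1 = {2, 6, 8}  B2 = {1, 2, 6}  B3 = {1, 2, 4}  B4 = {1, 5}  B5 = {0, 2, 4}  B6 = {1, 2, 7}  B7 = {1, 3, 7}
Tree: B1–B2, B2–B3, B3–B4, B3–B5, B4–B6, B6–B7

A tree decomposition must satisfy three properties: every vertex lies in some bag; for every edge, both endpoints lie together in some bag; and for every vertex, the bags containing it form a connected subtree. Here edge (2,5) lies in no bag, so the decomposition is invalid.

No — edge (2,5) lies in no bag.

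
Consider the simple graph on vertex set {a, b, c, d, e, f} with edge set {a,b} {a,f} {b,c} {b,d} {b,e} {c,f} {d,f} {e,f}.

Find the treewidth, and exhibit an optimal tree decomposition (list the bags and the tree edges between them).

Every bag has size at most 3, so the width is 3 − 1 = 2 and tw(G) ≤ 2. Since a–b–d–f–a is a cycle in G, G is not acyclic. Forests are exactly the graphs of treewidth ≤ 1, so tw(G) ≥ 2. Hence tw(G) = 2 exactly.

Treewidth 2.
One optimal decomposition is:
Bags: B1 = {a, b, f}  B2 = {b, d, f}  B3 = {b, e, f}  B4 = {b, c, f}
Tree: B1–B2, B2–B3, B3–B4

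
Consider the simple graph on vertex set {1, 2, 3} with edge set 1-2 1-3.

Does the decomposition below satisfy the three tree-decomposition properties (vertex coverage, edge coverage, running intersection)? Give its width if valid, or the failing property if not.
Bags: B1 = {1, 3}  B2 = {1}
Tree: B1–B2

A tree decomposition must satisfy three properties: every vertex lies in some bag; for every edge, both endpoints lie together in some bag; and for every vertex, the bags containing it form a connected subtree. Here vertex 2 appears in no bag, so the decomposition is invalid.

No — vertex 2 appears in no bag.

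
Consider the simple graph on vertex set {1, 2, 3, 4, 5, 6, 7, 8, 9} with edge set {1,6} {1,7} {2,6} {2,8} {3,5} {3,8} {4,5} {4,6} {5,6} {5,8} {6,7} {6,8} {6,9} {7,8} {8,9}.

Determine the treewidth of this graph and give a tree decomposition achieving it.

The largest bag has 3 vertices, giving width 2; this decomposition certifies tw(G) ≤ 2. Conversely, {3, 5, 8} is a clique of size 3, and the vertices of any clique must share a bag in every tree decomposition; so some bag has ≥ 3 vertices and tw(G) ≥ 2. Therefore the treewidth is 2.

Treewidth 2.
One such decomposition:
Bags: B1 = {6, 8, 9}  B2 = {5, 6, 8}  B3 = {4, 5, 6}  B4 = {2, 6, 8}  B5 = {6, 7, 8}  B6 = {3, 5, 8}  B7 = {1, 6, 7}
Tree: B1–B2, B2–B3, B2–B4, B2–B5, B2–B6, B5–B7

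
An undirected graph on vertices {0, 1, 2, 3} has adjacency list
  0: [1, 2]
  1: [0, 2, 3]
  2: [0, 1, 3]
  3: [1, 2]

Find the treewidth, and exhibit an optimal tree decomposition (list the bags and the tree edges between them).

Treewidth 2.
One optimal decomposition is:
Bags: B1 = {0, 1, 2}  B2 = {1, 2, 3}
Tree: B1–B2

The largest bag has 3 vertices, giving width 2; this decomposition certifies tw(G) ≤ 2. On the other hand G contains the 3-clique {0, 1, 2}. A clique must lie in a single bag of any decomposition, so no decomposition can have width below 2. Therefore the treewidth is 2.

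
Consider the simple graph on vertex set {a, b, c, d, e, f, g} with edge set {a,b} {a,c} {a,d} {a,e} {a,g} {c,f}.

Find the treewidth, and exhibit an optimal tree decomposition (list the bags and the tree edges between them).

Every bag has size at most 2, so the width is 2 − 1 = 1 and tw(G) ≤ 1. Any graph with an edge has treewidth ≥ 1, and G has the edge a–g. Combining the bounds, tw(G) = 1.

Treewidth 1.
One such decomposition:
Bags: B1 = {a, g}  B2 = {a, c}  B3 = {c, f}  B4 = {a, d}  B5 = {a, b}  B6 = {a, e}
Tree: B1–B2, B2–B3, B2–B4, B2–B5, B5–B6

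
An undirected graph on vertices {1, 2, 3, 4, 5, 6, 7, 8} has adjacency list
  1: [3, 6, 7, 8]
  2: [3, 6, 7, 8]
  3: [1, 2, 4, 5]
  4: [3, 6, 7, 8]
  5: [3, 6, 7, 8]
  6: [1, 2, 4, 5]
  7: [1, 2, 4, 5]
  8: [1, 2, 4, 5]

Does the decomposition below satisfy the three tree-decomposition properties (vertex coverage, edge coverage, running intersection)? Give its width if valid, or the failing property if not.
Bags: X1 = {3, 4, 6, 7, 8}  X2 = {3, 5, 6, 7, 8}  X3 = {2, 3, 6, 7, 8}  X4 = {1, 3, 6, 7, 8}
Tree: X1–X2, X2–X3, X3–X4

Yes; width 4.

Vertex coverage: the bags together contain {1, 2, 3, 4, 5, 6, 7, 8}, the full vertex set. Edge coverage: each edge of G has both endpoints in at least one bag. Running intersection: for every vertex, the bags containing it form a connected subtree. All three properties hold, so this is a valid tree decomposition of width max|bag| − 1 = 4, and hence tw(G) ≤ 4.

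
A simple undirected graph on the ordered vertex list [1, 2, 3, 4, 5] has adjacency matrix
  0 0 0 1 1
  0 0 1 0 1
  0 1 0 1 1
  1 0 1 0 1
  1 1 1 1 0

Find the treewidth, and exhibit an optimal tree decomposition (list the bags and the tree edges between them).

Every bag has size at most 3, so the width is 3 − 1 = 2 and tw(G) ≤ 2. On the other hand G contains the 3-clique {1, 4, 5}. A clique must lie in a single bag of any decomposition, so no decomposition can have width below 2. Therefore the treewidth is 2.

Treewidth 2.
One optimal decomposition is:
Bags: B1 = {3, 4, 5}  B2 = {1, 4, 5}  B3 = {2, 3, 5}
Tree: B1–B2, B1–B3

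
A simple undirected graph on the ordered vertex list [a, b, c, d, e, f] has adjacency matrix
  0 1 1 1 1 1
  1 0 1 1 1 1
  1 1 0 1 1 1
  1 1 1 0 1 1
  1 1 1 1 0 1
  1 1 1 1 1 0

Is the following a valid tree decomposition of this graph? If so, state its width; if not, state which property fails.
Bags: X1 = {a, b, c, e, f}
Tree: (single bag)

A tree decomposition must satisfy three properties: every vertex lies in some bag; for every edge, both endpoints lie together in some bag; and for every vertex, the bags containing it form a connected subtree. Here vertex d appears in no bag, so the decomposition is invalid.

No — vertex d appears in no bag.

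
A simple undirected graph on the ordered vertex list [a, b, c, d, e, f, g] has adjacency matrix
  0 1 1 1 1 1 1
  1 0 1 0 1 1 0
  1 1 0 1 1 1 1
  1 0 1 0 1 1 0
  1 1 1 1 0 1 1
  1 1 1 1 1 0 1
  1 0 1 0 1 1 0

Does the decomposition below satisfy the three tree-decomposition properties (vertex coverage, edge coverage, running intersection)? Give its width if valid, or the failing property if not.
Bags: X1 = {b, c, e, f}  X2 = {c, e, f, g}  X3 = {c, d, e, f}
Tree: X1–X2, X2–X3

A tree decomposition must satisfy three properties: every vertex lies in some bag; for every edge, both endpoints lie together in some bag; and for every vertex, the bags containing it form a connected subtree. Here vertex a appears in no bag, so the decomposition is invalid.

No — vertex a appears in no bag.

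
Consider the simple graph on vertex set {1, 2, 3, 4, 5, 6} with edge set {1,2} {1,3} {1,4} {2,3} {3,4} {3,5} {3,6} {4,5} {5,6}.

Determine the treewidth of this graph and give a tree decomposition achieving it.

Treewidth 2.
One optimal decomposition is:
Bags: B1 = {1, 3, 4}  B2 = {1, 2, 3}  B3 = {3, 4, 5}  B4 = {3, 5, 6}
Tree: B1–B2, B1–B3, B3–B4

Each bag holds 3 vertices, so the decomposition has width 2, which upper-bounds the treewidth. For the lower bound, the 3 vertices {1, 2, 3} are pairwise adjacent, and any tree decomposition puts a clique entirely inside one bag — forcing width ≥ 2. Hence tw(G) = 2 exactly.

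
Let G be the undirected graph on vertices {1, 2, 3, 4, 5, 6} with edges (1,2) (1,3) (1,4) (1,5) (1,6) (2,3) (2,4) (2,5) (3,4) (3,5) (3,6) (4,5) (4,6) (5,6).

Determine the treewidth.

4

A width-4 tree decomposition is:
Bags: B1 = {1, 3, 4, 5, 6}  B2 = {1, 2, 3, 4, 5}
Tree: B1–B2
Each bag holds 5 vertices, so the decomposition has width 4, which upper-bounds the treewidth. Conversely, {1, 2, 3, 4, 5} is a clique of size 5, and the vertices of any clique must share a bag in every tree decomposition; so some bag has ≥ 5 vertices and tw(G) ≥ 4. Hence tw(G) = 4 exactly.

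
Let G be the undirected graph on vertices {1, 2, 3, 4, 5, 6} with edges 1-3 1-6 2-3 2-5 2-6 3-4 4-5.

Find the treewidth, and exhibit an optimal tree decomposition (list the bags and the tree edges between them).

Treewidth 2.
One such decomposition:
Bags: B1 = {1, 2, 6}  B2 = {1, 2, 3}  B3 = {2, 3, 5}  B4 = {3, 4, 5}
Tree: B1–B2, B2–B3, B3–B4

Each bag holds 3 vertices, so the decomposition has width 2, which upper-bounds the treewidth. For the lower bound, G contains the cycle 6–1–3–2–6, so G is not a forest; only forests have treewidth ≤ 1, hence tw(G) ≥ 2. The upper and lower bounds meet at 2, so that is the treewidth.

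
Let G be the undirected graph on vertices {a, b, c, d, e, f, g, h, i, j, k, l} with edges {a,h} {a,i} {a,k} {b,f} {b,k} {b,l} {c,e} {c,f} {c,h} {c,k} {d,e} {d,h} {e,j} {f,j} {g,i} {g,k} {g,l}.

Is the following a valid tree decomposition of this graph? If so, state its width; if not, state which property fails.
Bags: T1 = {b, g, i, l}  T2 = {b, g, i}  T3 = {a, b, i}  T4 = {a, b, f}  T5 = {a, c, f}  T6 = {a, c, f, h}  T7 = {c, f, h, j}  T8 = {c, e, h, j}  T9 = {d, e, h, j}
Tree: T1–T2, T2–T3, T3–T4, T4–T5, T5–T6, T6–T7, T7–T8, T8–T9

A tree decomposition must satisfy three properties: every vertex lies in some bag; for every edge, both endpoints lie together in some bag; and for every vertex, the bags containing it form a connected subtree. Here vertex k appears in no bag, so the decomposition is invalid.

No — vertex k appears in no bag.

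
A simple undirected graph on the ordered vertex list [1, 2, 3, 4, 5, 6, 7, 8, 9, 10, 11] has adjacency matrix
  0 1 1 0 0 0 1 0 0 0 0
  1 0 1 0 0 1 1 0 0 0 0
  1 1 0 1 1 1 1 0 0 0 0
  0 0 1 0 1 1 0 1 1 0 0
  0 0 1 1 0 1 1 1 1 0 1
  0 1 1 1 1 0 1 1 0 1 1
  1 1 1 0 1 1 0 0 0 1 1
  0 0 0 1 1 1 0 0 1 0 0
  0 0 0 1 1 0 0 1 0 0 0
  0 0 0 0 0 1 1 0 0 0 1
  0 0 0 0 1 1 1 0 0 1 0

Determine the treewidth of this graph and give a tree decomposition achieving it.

Treewidth 3.
Bags: B1 = {5, 6, 7, 11}  B2 = {3, 5, 6, 7}  B3 = {3, 4, 5, 6}  B4 = {4, 5, 6, 8}  B5 = {4, 5, 8, 9}  B6 = {2, 3, 6, 7}  B7 = {1, 2, 3, 7}  B8 = {6, 7, 10, 11}
Tree: B1–B2, B2–B3, B3–B4, B4–B5, B2–B6, B6–B7, B1–B8

Every bag has size at most 4, so the width is 4 − 1 = 3 and tw(G) ≤ 3. Conversely, {1, 2, 3, 7} is a clique of size 4, and the vertices of any clique must share a bag in every tree decomposition; so some bag has ≥ 4 vertices and tw(G) ≥ 3. The upper and lower bounds meet at 3, so that is the treewidth.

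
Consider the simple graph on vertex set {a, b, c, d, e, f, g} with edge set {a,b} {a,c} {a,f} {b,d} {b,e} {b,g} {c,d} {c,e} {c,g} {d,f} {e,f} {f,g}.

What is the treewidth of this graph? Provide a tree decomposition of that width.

Every bag has size at most 4, so the width is 4 − 1 = 3 and tw(G) ≤ 3. For the lower bound: the 4 vertex sets {a,f}, {c,g}, {b}, {d} are disjoint, each induces a connected subgraph, and every pair is joined by at least one edge of G. Contracting each set to a single vertex therefore yields K_{4} as a minor, and since treewidth is minor-monotone, tw(G) ≥ tw(K_{4}) = 3. Hence tw(G) = 3 exactly.

Treewidth 3.
Bags: B1 = {a, b, c, f}  B2 = {b, c, f, g}  B3 = {b, c, d, f}  B4 = {b, c, e, f}
Tree: B1–B2, B2–B3, B3–B4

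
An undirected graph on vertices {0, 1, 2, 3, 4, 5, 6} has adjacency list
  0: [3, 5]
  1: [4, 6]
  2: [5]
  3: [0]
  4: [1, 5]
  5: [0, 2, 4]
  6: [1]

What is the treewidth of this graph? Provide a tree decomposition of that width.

Treewidth 1.
One such decomposition:
Bags: B1 = {1, 4}  B2 = {4, 5}  B3 = {0, 5}  B4 = {0, 3}  B5 = {1, 6}  B6 = {2, 5}
Tree: B1–B2, B2–B3, B3–B4, B1–B5, B2–B6

The largest bag has 2 vertices, giving width 1; this decomposition certifies tw(G) ≤ 1. Since G has at least one edge (e.g. 1–4), it is not an edgeless graph, so tw(G) ≥ 1. Combining the bounds, tw(G) = 1.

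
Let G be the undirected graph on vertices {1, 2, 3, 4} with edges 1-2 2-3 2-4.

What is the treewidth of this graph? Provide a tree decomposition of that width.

The largest bag has 2 vertices, giving width 1; this decomposition certifies tw(G) ≤ 1. G has an edge, so its treewidth is at least 1. Therefore the treewidth is 1.

Treewidth 1.
Bags: B1 = {1, 2}  B2 = {2, 4}  B3 = {2, 3}
Tree: B1–B2, B1–B3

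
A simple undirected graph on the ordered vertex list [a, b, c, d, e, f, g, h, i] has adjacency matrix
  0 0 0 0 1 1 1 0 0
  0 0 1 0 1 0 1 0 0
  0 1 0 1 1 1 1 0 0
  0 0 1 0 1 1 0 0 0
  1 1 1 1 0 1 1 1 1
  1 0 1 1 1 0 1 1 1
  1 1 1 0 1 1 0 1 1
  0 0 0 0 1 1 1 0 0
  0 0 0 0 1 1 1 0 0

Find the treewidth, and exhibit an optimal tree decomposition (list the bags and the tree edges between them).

The largest bag has 4 vertices, giving width 3; this decomposition certifies tw(G) ≤ 3. Conversely, {c, d, e, f} is a clique of size 4, and the vertices of any clique must share a bag in every tree decomposition; so some bag has ≥ 4 vertices and tw(G) ≥ 3. Combining the bounds, tw(G) = 3.

Treewidth 3.
One such decomposition:
Bags: B1 = {c, e, f, g}  B2 = {e, f, g, h}  B3 = {c, d, e, f}  B4 = {b, c, e, g}  B5 = {a, e, f, g}  B6 = {e, f, g, i}
Tree: B1–B2, B1–B3, B1–B4, B2–B5, B2–B6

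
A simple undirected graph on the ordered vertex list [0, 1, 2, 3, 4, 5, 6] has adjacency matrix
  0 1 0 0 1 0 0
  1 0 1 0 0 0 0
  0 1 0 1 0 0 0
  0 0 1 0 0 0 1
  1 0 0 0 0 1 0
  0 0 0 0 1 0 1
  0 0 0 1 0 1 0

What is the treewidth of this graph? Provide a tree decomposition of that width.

Each bag holds 3 vertices, so the decomposition has width 2, which upper-bounds the treewidth. Since 2–3–6–5–4–0–1–2 is a cycle in G, G is not acyclic. Forests are exactly the graphs of treewidth ≤ 1, so tw(G) ≥ 2. The upper and lower bounds meet at 2, so that is the treewidth.

Treewidth 2.
Bags: B1 = {2, 3, 6}  B2 = {2, 5, 6}  B3 = {2, 4, 5}  B4 = {0, 2, 4}  B5 = {0, 1, 2}
Tree: B1–B2, B2–B3, B3–B4, B4–B5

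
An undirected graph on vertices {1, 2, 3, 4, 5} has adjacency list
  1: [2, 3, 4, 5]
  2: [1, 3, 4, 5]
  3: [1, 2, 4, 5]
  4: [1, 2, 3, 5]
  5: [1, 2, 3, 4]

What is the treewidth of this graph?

4

A width-4 tree decomposition is:
Bags: B1 = {1, 2, 3, 4, 5}
Tree: (single bag)
With just one bag of size 5, the width is 5 − 1 = 4, so tw(G) ≤ 4. Conversely, {1, 2, 3, 4, 5} is a clique of size 5, and the vertices of any clique must share a bag in every tree decomposition; so some bag has ≥ 5 vertices and tw(G) ≥ 4. Hence tw(G) = 4 exactly.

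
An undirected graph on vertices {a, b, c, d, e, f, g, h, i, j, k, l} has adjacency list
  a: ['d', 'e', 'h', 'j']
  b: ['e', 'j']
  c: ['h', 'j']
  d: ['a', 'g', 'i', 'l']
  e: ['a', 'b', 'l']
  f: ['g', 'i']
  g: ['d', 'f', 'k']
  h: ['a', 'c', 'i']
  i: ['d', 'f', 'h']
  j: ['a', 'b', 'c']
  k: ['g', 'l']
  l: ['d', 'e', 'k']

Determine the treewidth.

3

A width-3 tree decomposition is:
Bags: B1 = {f, g, k, l}  B2 = {d, f, g, l}  B3 = {d, f, i, l}  B4 = {d, e, i, l}  B5 = {a, d, e, i}  B6 = {a, e, h, i}  B7 = {a, b, e, h}  B8 = {a, b, h, j}  B9 = {b, c, h, j}
Tree: B1–B2, B2–B3, B3–B4, B4–B5, B5–B6, B6–B7, B7–B8, B8–B9
Each bag holds 4 vertices, so the decomposition has width 3, which upper-bounds the treewidth. For the lower bound: the 4 vertex sets {f,g,k}, {l}, {d}, {a,e,h,i} are disjoint, each induces a connected subgraph, and every pair is joined by at least one edge of G. Contracting each set to a single vertex therefore yields K_{4} as a minor, and since treewidth is minor-monotone, tw(G) ≥ tw(K_{4}) = 3. The upper and lower bounds meet at 3, so that is the treewidth.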